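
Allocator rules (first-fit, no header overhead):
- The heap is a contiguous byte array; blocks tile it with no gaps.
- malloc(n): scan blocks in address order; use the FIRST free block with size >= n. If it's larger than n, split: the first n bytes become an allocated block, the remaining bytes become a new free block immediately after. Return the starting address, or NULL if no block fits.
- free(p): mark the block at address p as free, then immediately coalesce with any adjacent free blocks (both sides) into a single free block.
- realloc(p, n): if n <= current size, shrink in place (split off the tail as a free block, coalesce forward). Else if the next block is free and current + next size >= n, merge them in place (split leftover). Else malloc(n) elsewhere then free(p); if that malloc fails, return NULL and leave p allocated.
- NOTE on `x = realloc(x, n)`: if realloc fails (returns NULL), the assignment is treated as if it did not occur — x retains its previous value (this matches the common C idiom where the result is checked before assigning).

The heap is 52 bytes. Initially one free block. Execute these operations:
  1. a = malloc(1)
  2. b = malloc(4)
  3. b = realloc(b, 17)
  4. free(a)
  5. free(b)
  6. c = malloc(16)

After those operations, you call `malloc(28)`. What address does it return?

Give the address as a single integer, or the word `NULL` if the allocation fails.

Op 1: a = malloc(1) -> a = 0; heap: [0-0 ALLOC][1-51 FREE]
Op 2: b = malloc(4) -> b = 1; heap: [0-0 ALLOC][1-4 ALLOC][5-51 FREE]
Op 3: b = realloc(b, 17) -> b = 1; heap: [0-0 ALLOC][1-17 ALLOC][18-51 FREE]
Op 4: free(a) -> (freed a); heap: [0-0 FREE][1-17 ALLOC][18-51 FREE]
Op 5: free(b) -> (freed b); heap: [0-51 FREE]
Op 6: c = malloc(16) -> c = 0; heap: [0-15 ALLOC][16-51 FREE]
malloc(28): first-fit scan over [0-15 ALLOC][16-51 FREE] -> 16

Answer: 16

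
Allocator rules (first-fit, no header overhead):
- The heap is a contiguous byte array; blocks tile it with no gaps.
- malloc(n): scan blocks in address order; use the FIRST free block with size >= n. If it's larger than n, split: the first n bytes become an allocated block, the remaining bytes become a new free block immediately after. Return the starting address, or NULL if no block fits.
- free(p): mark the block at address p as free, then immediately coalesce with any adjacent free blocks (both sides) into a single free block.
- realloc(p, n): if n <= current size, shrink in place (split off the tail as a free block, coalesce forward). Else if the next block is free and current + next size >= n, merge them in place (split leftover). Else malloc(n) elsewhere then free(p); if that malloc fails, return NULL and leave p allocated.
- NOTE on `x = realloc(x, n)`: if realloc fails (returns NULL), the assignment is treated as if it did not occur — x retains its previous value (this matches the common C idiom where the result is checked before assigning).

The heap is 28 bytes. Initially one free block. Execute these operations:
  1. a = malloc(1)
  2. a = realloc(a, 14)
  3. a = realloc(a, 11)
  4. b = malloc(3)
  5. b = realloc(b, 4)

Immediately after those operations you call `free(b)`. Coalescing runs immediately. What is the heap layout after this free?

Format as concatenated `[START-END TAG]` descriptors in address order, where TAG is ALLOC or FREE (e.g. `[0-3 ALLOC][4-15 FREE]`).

Answer: [0-10 ALLOC][11-27 FREE]

Derivation:
Op 1: a = malloc(1) -> a = 0; heap: [0-0 ALLOC][1-27 FREE]
Op 2: a = realloc(a, 14) -> a = 0; heap: [0-13 ALLOC][14-27 FREE]
Op 3: a = realloc(a, 11) -> a = 0; heap: [0-10 ALLOC][11-27 FREE]
Op 4: b = malloc(3) -> b = 11; heap: [0-10 ALLOC][11-13 ALLOC][14-27 FREE]
Op 5: b = realloc(b, 4) -> b = 11; heap: [0-10 ALLOC][11-14 ALLOC][15-27 FREE]
free(b): b = 11 -> block [11-14 ALLOC]; mark free, coalesce with adjacent free neighbors -> [0-10 ALLOC][11-27 FREE]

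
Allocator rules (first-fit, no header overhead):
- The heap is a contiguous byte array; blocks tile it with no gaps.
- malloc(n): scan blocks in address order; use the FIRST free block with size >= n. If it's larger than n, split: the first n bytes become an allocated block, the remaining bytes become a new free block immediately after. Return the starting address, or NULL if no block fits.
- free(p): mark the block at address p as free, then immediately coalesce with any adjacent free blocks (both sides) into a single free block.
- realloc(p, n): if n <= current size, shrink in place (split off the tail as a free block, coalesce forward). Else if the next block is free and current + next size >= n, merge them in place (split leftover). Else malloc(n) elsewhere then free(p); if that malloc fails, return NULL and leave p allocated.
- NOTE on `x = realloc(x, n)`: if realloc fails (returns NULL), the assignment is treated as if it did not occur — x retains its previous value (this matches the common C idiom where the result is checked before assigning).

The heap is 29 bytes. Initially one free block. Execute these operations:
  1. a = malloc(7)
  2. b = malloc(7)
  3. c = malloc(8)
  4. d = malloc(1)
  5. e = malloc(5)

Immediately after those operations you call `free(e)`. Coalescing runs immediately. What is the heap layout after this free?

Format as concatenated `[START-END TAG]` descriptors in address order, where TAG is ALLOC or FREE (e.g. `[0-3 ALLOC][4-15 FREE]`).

Op 1: a = malloc(7) -> a = 0; heap: [0-6 ALLOC][7-28 FREE]
Op 2: b = malloc(7) -> b = 7; heap: [0-6 ALLOC][7-13 ALLOC][14-28 FREE]
Op 3: c = malloc(8) -> c = 14; heap: [0-6 ALLOC][7-13 ALLOC][14-21 ALLOC][22-28 FREE]
Op 4: d = malloc(1) -> d = 22; heap: [0-6 ALLOC][7-13 ALLOC][14-21 ALLOC][22-22 ALLOC][23-28 FREE]
Op 5: e = malloc(5) -> e = 23; heap: [0-6 ALLOC][7-13 ALLOC][14-21 ALLOC][22-22 ALLOC][23-27 ALLOC][28-28 FREE]
free(e): e = 23 -> block [23-27 ALLOC]; mark free, coalesce with adjacent free neighbors -> [0-6 ALLOC][7-13 ALLOC][14-21 ALLOC][22-22 ALLOC][23-28 FREE]

Answer: [0-6 ALLOC][7-13 ALLOC][14-21 ALLOC][22-22 ALLOC][23-28 FREE]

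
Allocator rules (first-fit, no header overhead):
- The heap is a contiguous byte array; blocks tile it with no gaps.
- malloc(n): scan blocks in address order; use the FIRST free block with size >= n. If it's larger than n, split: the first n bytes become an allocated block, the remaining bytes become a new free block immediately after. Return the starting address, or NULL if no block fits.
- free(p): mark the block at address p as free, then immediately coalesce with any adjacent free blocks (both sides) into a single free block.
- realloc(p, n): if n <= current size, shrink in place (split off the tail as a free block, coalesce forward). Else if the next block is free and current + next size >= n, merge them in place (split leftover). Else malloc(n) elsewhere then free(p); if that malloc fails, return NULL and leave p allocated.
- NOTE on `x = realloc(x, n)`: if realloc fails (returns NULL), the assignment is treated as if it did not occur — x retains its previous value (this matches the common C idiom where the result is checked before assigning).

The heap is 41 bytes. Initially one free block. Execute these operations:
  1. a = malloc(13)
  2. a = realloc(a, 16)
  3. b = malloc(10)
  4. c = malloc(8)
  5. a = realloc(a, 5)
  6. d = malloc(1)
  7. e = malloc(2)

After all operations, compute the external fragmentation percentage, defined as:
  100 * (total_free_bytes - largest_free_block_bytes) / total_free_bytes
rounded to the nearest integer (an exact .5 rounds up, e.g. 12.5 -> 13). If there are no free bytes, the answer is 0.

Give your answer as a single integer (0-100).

Op 1: a = malloc(13) -> a = 0; heap: [0-12 ALLOC][13-40 FREE]
Op 2: a = realloc(a, 16) -> a = 0; heap: [0-15 ALLOC][16-40 FREE]
Op 3: b = malloc(10) -> b = 16; heap: [0-15 ALLOC][16-25 ALLOC][26-40 FREE]
Op 4: c = malloc(8) -> c = 26; heap: [0-15 ALLOC][16-25 ALLOC][26-33 ALLOC][34-40 FREE]
Op 5: a = realloc(a, 5) -> a = 0; heap: [0-4 ALLOC][5-15 FREE][16-25 ALLOC][26-33 ALLOC][34-40 FREE]
Op 6: d = malloc(1) -> d = 5; heap: [0-4 ALLOC][5-5 ALLOC][6-15 FREE][16-25 ALLOC][26-33 ALLOC][34-40 FREE]
Op 7: e = malloc(2) -> e = 6; heap: [0-4 ALLOC][5-5 ALLOC][6-7 ALLOC][8-15 FREE][16-25 ALLOC][26-33 ALLOC][34-40 FREE]
Free blocks: [8 7] total_free=15 largest=8 -> 100*(15-8)/15 = 700/15 ≈ 46.667 -> rounds to 47

Answer: 47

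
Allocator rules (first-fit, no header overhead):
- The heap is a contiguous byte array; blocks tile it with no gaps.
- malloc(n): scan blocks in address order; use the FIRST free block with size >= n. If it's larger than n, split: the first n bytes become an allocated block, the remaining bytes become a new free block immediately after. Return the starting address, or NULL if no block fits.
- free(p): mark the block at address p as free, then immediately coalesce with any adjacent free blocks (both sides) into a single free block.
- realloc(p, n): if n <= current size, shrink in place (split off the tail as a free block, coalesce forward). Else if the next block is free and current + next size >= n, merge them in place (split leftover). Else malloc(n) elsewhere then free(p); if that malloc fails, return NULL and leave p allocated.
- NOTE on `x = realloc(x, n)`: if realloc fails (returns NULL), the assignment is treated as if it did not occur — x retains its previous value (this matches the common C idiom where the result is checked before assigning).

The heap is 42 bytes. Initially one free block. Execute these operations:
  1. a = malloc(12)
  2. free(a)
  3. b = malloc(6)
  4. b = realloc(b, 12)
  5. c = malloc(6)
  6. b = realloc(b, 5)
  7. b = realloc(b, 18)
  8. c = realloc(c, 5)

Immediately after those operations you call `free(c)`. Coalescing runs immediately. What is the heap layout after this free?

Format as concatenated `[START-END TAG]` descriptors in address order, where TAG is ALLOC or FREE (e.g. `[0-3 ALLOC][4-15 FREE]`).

Answer: [0-17 FREE][18-35 ALLOC][36-41 FREE]

Derivation:
Op 1: a = malloc(12) -> a = 0; heap: [0-11 ALLOC][12-41 FREE]
Op 2: free(a) -> (freed a); heap: [0-41 FREE]
Op 3: b = malloc(6) -> b = 0; heap: [0-5 ALLOC][6-41 FREE]
Op 4: b = realloc(b, 12) -> b = 0; heap: [0-11 ALLOC][12-41 FREE]
Op 5: c = malloc(6) -> c = 12; heap: [0-11 ALLOC][12-17 ALLOC][18-41 FREE]
Op 6: b = realloc(b, 5) -> b = 0; heap: [0-4 ALLOC][5-11 FREE][12-17 ALLOC][18-41 FREE]
Op 7: b = realloc(b, 18) -> b = 18; heap: [0-11 FREE][12-17 ALLOC][18-35 ALLOC][36-41 FREE]
Op 8: c = realloc(c, 5) -> c = 12; heap: [0-11 FREE][12-16 ALLOC][17-17 FREE][18-35 ALLOC][36-41 FREE]
free(c): c = 12 -> block [12-16 ALLOC]; mark free, coalesce with adjacent free neighbors -> [0-17 FREE][18-35 ALLOC][36-41 FREE]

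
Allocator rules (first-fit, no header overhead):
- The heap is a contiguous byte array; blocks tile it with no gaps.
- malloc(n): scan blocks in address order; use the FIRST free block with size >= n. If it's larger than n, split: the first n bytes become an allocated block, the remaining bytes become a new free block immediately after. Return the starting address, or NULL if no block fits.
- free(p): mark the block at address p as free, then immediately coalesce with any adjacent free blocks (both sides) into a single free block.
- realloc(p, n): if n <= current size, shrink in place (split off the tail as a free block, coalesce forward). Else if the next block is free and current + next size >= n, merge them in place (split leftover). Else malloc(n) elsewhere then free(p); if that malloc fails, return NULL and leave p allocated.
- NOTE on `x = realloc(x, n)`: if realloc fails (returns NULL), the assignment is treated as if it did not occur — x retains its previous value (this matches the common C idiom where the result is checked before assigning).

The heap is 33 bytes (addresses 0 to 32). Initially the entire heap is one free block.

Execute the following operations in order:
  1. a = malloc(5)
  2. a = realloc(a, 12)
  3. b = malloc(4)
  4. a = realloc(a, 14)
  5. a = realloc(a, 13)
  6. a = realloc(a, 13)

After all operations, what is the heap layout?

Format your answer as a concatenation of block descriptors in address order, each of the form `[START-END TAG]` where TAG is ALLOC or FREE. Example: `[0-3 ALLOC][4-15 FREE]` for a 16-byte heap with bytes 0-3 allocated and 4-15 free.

Op 1: a = malloc(5) -> a = 0; heap: [0-4 ALLOC][5-32 FREE]
Op 2: a = realloc(a, 12) -> a = 0; heap: [0-11 ALLOC][12-32 FREE]
Op 3: b = malloc(4) -> b = 12; heap: [0-11 ALLOC][12-15 ALLOC][16-32 FREE]
Op 4: a = realloc(a, 14) -> a = 16; heap: [0-11 FREE][12-15 ALLOC][16-29 ALLOC][30-32 FREE]
Op 5: a = realloc(a, 13) -> a = 16; heap: [0-11 FREE][12-15 ALLOC][16-28 ALLOC][29-32 FREE]
Op 6: a = realloc(a, 13) -> a = 16; heap: [0-11 FREE][12-15 ALLOC][16-28 ALLOC][29-32 FREE]

Answer: [0-11 FREE][12-15 ALLOC][16-28 ALLOC][29-32 FREE]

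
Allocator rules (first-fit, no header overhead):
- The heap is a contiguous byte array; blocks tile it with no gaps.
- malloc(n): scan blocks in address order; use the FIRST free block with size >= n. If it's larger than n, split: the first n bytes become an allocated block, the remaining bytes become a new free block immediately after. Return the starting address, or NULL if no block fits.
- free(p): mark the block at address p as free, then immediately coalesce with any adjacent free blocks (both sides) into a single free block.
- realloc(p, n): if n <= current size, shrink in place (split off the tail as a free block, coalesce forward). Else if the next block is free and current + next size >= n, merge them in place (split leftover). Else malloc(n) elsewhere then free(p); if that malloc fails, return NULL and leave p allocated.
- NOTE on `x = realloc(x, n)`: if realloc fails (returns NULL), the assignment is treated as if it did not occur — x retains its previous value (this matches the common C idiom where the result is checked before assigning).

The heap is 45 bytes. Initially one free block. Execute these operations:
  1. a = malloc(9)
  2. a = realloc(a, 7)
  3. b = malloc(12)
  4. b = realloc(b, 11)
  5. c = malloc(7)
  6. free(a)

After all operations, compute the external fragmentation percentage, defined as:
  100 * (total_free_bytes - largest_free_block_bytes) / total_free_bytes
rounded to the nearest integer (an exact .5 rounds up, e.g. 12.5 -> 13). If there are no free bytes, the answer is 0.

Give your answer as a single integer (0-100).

Answer: 26

Derivation:
Op 1: a = malloc(9) -> a = 0; heap: [0-8 ALLOC][9-44 FREE]
Op 2: a = realloc(a, 7) -> a = 0; heap: [0-6 ALLOC][7-44 FREE]
Op 3: b = malloc(12) -> b = 7; heap: [0-6 ALLOC][7-18 ALLOC][19-44 FREE]
Op 4: b = realloc(b, 11) -> b = 7; heap: [0-6 ALLOC][7-17 ALLOC][18-44 FREE]
Op 5: c = malloc(7) -> c = 18; heap: [0-6 ALLOC][7-17 ALLOC][18-24 ALLOC][25-44 FREE]
Op 6: free(a) -> (freed a); heap: [0-6 FREE][7-17 ALLOC][18-24 ALLOC][25-44 FREE]
Free blocks: [7 20] total_free=27 largest=20 -> 100*(27-20)/27 = 700/27 ≈ 25.926 -> rounds to 26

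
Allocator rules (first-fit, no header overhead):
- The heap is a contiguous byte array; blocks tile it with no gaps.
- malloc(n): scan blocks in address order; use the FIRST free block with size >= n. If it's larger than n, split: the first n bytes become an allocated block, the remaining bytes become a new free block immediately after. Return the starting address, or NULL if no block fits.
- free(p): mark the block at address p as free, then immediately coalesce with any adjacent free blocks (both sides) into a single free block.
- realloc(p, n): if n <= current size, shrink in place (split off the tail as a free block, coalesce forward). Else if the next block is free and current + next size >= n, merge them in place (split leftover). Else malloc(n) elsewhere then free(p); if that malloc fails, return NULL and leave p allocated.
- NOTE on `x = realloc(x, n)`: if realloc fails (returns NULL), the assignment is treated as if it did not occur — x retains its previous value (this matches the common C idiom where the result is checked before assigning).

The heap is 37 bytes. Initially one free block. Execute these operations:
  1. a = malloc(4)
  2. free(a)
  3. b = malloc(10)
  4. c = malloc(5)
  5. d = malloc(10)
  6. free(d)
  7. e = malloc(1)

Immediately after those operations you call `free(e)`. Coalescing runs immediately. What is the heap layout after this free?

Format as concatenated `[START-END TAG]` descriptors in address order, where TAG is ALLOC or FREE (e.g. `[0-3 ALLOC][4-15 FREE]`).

Answer: [0-9 ALLOC][10-14 ALLOC][15-36 FREE]

Derivation:
Op 1: a = malloc(4) -> a = 0; heap: [0-3 ALLOC][4-36 FREE]
Op 2: free(a) -> (freed a); heap: [0-36 FREE]
Op 3: b = malloc(10) -> b = 0; heap: [0-9 ALLOC][10-36 FREE]
Op 4: c = malloc(5) -> c = 10; heap: [0-9 ALLOC][10-14 ALLOC][15-36 FREE]
Op 5: d = malloc(10) -> d = 15; heap: [0-9 ALLOC][10-14 ALLOC][15-24 ALLOC][25-36 FREE]
Op 6: free(d) -> (freed d); heap: [0-9 ALLOC][10-14 ALLOC][15-36 FREE]
Op 7: e = malloc(1) -> e = 15; heap: [0-9 ALLOC][10-14 ALLOC][15-15 ALLOC][16-36 FREE]
free(e): e = 15 -> block [15-15 ALLOC]; mark free, coalesce with adjacent free neighbors -> [0-9 ALLOC][10-14 ALLOC][15-36 FREE]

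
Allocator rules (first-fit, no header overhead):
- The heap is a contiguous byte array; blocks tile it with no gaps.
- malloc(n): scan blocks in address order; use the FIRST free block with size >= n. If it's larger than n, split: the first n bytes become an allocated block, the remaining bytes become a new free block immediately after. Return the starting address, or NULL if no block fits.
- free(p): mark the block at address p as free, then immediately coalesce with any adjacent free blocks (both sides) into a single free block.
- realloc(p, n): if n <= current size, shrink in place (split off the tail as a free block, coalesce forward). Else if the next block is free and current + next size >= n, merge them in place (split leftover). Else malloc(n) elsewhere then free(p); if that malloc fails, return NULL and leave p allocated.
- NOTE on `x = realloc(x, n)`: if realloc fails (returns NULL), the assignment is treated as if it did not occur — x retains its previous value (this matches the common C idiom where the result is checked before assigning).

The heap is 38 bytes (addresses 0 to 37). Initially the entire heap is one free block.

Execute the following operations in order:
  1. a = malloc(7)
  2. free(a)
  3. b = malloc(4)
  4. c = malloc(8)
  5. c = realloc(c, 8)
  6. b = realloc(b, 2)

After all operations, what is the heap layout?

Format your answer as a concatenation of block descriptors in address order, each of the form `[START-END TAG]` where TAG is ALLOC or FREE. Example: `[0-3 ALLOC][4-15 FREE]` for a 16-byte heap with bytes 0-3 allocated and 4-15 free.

Op 1: a = malloc(7) -> a = 0; heap: [0-6 ALLOC][7-37 FREE]
Op 2: free(a) -> (freed a); heap: [0-37 FREE]
Op 3: b = malloc(4) -> b = 0; heap: [0-3 ALLOC][4-37 FREE]
Op 4: c = malloc(8) -> c = 4; heap: [0-3 ALLOC][4-11 ALLOC][12-37 FREE]
Op 5: c = realloc(c, 8) -> c = 4; heap: [0-3 ALLOC][4-11 ALLOC][12-37 FREE]
Op 6: b = realloc(b, 2) -> b = 0; heap: [0-1 ALLOC][2-3 FREE][4-11 ALLOC][12-37 FREE]

Answer: [0-1 ALLOC][2-3 FREE][4-11 ALLOC][12-37 FREE]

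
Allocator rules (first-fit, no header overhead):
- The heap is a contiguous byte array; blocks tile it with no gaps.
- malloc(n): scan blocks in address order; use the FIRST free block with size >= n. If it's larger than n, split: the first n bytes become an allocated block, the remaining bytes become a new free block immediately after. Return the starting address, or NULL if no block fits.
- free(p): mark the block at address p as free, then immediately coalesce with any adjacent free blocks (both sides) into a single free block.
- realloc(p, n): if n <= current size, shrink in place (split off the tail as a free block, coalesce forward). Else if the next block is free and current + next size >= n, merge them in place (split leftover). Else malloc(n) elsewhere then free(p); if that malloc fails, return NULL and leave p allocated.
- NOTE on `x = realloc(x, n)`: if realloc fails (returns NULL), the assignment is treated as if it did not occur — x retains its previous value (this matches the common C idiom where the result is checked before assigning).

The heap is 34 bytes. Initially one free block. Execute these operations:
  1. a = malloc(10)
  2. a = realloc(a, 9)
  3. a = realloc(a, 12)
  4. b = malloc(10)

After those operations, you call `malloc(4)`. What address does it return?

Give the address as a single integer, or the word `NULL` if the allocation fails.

Answer: 22

Derivation:
Op 1: a = malloc(10) -> a = 0; heap: [0-9 ALLOC][10-33 FREE]
Op 2: a = realloc(a, 9) -> a = 0; heap: [0-8 ALLOC][9-33 FREE]
Op 3: a = realloc(a, 12) -> a = 0; heap: [0-11 ALLOC][12-33 FREE]
Op 4: b = malloc(10) -> b = 12; heap: [0-11 ALLOC][12-21 ALLOC][22-33 FREE]
malloc(4): first-fit scan over [0-11 ALLOC][12-21 ALLOC][22-33 FREE] -> 22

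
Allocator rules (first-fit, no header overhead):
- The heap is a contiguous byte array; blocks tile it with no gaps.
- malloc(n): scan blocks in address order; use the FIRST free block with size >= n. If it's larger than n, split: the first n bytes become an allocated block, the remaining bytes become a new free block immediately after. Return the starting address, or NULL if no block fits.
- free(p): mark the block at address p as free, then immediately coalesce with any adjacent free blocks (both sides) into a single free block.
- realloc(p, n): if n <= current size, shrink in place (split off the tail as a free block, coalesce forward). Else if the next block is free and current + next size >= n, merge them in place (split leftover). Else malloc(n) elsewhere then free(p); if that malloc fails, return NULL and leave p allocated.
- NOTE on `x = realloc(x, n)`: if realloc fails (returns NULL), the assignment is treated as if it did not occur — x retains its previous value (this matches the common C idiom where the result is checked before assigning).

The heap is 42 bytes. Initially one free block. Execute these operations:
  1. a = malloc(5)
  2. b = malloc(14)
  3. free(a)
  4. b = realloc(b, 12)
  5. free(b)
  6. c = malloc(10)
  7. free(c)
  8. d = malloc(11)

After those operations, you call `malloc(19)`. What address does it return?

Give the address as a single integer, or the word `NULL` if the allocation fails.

Answer: 11

Derivation:
Op 1: a = malloc(5) -> a = 0; heap: [0-4 ALLOC][5-41 FREE]
Op 2: b = malloc(14) -> b = 5; heap: [0-4 ALLOC][5-18 ALLOC][19-41 FREE]
Op 3: free(a) -> (freed a); heap: [0-4 FREE][5-18 ALLOC][19-41 FREE]
Op 4: b = realloc(b, 12) -> b = 5; heap: [0-4 FREE][5-16 ALLOC][17-41 FREE]
Op 5: free(b) -> (freed b); heap: [0-41 FREE]
Op 6: c = malloc(10) -> c = 0; heap: [0-9 ALLOC][10-41 FREE]
Op 7: free(c) -> (freed c); heap: [0-41 FREE]
Op 8: d = malloc(11) -> d = 0; heap: [0-10 ALLOC][11-41 FREE]
malloc(19): first-fit scan over [0-10 ALLOC][11-41 FREE] -> 11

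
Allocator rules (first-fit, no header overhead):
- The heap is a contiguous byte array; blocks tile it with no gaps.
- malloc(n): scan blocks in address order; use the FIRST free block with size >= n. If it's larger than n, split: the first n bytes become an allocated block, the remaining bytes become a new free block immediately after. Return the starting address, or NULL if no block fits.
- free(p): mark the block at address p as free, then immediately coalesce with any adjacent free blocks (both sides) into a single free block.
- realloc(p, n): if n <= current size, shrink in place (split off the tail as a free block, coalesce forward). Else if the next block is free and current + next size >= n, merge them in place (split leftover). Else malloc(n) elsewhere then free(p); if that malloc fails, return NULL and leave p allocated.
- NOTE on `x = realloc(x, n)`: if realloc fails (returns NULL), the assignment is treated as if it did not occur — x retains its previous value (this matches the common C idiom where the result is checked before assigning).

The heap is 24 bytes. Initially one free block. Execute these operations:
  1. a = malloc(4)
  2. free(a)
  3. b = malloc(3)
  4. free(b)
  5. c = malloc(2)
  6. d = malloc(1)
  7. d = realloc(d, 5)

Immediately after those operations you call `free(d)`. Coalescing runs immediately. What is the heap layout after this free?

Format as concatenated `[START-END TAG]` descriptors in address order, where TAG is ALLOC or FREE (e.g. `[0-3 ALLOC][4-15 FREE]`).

Op 1: a = malloc(4) -> a = 0; heap: [0-3 ALLOC][4-23 FREE]
Op 2: free(a) -> (freed a); heap: [0-23 FREE]
Op 3: b = malloc(3) -> b = 0; heap: [0-2 ALLOC][3-23 FREE]
Op 4: free(b) -> (freed b); heap: [0-23 FREE]
Op 5: c = malloc(2) -> c = 0; heap: [0-1 ALLOC][2-23 FREE]
Op 6: d = malloc(1) -> d = 2; heap: [0-1 ALLOC][2-2 ALLOC][3-23 FREE]
Op 7: d = realloc(d, 5) -> d = 2; heap: [0-1 ALLOC][2-6 ALLOC][7-23 FREE]
free(d): d = 2 -> block [2-6 ALLOC]; mark free, coalesce with adjacent free neighbors -> [0-1 ALLOC][2-23 FREE]

Answer: [0-1 ALLOC][2-23 FREE]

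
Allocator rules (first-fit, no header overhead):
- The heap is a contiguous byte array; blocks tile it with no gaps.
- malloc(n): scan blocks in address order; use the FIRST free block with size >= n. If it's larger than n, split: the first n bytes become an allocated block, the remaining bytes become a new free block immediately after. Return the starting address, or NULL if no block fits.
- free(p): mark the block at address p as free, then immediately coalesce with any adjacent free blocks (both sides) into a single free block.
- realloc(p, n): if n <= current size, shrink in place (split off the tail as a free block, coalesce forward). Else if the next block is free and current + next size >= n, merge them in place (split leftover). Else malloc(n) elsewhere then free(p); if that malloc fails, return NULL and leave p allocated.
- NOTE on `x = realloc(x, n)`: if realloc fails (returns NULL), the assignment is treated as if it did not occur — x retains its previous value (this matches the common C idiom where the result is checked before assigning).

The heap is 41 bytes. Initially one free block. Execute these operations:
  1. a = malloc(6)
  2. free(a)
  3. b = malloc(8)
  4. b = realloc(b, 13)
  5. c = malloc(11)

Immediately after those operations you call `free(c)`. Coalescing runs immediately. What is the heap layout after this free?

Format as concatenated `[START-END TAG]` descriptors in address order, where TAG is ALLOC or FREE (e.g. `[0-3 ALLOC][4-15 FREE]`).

Answer: [0-12 ALLOC][13-40 FREE]

Derivation:
Op 1: a = malloc(6) -> a = 0; heap: [0-5 ALLOC][6-40 FREE]
Op 2: free(a) -> (freed a); heap: [0-40 FREE]
Op 3: b = malloc(8) -> b = 0; heap: [0-7 ALLOC][8-40 FREE]
Op 4: b = realloc(b, 13) -> b = 0; heap: [0-12 ALLOC][13-40 FREE]
Op 5: c = malloc(11) -> c = 13; heap: [0-12 ALLOC][13-23 ALLOC][24-40 FREE]
free(c): c = 13 -> block [13-23 ALLOC]; mark free, coalesce with adjacent free neighbors -> [0-12 ALLOC][13-40 FREE]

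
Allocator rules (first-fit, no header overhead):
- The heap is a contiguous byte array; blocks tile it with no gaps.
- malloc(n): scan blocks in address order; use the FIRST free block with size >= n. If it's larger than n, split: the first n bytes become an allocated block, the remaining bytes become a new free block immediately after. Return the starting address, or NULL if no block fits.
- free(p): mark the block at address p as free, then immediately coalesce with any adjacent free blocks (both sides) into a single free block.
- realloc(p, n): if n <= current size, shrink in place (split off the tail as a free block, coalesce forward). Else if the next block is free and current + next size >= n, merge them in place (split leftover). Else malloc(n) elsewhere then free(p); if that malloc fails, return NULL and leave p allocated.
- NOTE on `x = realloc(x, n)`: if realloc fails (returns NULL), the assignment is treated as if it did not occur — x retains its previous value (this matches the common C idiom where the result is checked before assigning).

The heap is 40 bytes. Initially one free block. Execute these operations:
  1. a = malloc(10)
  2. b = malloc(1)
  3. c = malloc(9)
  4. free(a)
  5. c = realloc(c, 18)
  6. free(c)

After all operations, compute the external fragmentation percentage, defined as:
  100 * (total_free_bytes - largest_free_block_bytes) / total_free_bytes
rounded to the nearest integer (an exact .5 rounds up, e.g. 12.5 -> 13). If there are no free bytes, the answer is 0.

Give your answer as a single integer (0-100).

Op 1: a = malloc(10) -> a = 0; heap: [0-9 ALLOC][10-39 FREE]
Op 2: b = malloc(1) -> b = 10; heap: [0-9 ALLOC][10-10 ALLOC][11-39 FREE]
Op 3: c = malloc(9) -> c = 11; heap: [0-9 ALLOC][10-10 ALLOC][11-19 ALLOC][20-39 FREE]
Op 4: free(a) -> (freed a); heap: [0-9 FREE][10-10 ALLOC][11-19 ALLOC][20-39 FREE]
Op 5: c = realloc(c, 18) -> c = 11; heap: [0-9 FREE][10-10 ALLOC][11-28 ALLOC][29-39 FREE]
Op 6: free(c) -> (freed c); heap: [0-9 FREE][10-10 ALLOC][11-39 FREE]
Free blocks: [10 29] total_free=39 largest=29 -> 100*(39-29)/39 = 1000/39 ≈ 25.641 -> rounds to 26

Answer: 26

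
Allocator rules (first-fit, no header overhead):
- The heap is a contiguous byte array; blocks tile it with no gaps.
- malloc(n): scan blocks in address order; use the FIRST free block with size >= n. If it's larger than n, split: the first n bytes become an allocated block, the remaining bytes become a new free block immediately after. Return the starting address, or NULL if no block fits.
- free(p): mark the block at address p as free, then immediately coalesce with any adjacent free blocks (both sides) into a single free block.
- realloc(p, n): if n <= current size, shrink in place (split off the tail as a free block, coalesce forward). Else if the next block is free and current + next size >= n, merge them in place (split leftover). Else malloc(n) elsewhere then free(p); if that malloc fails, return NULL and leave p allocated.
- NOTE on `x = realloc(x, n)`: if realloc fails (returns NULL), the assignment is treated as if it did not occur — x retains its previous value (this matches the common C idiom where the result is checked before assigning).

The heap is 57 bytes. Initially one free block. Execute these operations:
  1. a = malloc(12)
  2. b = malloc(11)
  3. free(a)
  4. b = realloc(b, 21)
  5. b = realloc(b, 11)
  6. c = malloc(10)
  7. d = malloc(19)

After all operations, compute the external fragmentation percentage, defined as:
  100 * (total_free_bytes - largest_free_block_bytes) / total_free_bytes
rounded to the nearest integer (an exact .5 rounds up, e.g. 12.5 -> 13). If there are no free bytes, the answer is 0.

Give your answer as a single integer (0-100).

Op 1: a = malloc(12) -> a = 0; heap: [0-11 ALLOC][12-56 FREE]
Op 2: b = malloc(11) -> b = 12; heap: [0-11 ALLOC][12-22 ALLOC][23-56 FREE]
Op 3: free(a) -> (freed a); heap: [0-11 FREE][12-22 ALLOC][23-56 FREE]
Op 4: b = realloc(b, 21) -> b = 12; heap: [0-11 FREE][12-32 ALLOC][33-56 FREE]
Op 5: b = realloc(b, 11) -> b = 12; heap: [0-11 FREE][12-22 ALLOC][23-56 FREE]
Op 6: c = malloc(10) -> c = 0; heap: [0-9 ALLOC][10-11 FREE][12-22 ALLOC][23-56 FREE]
Op 7: d = malloc(19) -> d = 23; heap: [0-9 ALLOC][10-11 FREE][12-22 ALLOC][23-41 ALLOC][42-56 FREE]
Free blocks: [2 15] total_free=17 largest=15 -> 100*(17-15)/17 = 200/17 ≈ 11.765 -> rounds to 12

Answer: 12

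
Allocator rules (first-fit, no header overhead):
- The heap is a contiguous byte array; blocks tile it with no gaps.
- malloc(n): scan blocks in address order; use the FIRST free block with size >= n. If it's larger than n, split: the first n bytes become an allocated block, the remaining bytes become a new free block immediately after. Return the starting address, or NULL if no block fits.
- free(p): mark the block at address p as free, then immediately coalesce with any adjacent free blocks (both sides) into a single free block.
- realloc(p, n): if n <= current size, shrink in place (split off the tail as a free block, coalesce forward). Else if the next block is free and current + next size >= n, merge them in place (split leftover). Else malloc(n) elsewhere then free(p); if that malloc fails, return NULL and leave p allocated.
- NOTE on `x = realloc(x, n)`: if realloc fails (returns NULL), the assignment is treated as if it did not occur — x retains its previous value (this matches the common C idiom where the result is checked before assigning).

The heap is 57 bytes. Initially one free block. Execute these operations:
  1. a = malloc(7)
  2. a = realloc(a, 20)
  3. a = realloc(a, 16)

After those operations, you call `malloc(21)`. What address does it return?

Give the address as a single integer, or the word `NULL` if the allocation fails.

Answer: 16

Derivation:
Op 1: a = malloc(7) -> a = 0; heap: [0-6 ALLOC][7-56 FREE]
Op 2: a = realloc(a, 20) -> a = 0; heap: [0-19 ALLOC][20-56 FREE]
Op 3: a = realloc(a, 16) -> a = 0; heap: [0-15 ALLOC][16-56 FREE]
malloc(21): first-fit scan over [0-15 ALLOC][16-56 FREE] -> 16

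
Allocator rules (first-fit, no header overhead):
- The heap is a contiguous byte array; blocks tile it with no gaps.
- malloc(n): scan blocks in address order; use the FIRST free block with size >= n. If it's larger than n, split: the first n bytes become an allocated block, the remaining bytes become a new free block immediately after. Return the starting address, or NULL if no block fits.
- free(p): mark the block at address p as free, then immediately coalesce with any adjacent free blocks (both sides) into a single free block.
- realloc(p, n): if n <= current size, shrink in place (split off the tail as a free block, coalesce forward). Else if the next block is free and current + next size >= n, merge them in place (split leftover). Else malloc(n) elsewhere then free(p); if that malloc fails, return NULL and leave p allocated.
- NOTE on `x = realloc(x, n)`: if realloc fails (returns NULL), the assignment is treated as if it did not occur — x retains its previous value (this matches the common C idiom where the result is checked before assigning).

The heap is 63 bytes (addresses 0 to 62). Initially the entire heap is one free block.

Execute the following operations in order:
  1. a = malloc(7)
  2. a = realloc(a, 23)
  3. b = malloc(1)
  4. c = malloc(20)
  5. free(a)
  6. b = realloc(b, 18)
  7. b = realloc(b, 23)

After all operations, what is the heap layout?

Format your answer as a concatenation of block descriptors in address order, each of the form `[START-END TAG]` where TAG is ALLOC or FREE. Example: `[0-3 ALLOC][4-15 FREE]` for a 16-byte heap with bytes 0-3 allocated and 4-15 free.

Answer: [0-22 ALLOC][23-23 FREE][24-43 ALLOC][44-62 FREE]

Derivation:
Op 1: a = malloc(7) -> a = 0; heap: [0-6 ALLOC][7-62 FREE]
Op 2: a = realloc(a, 23) -> a = 0; heap: [0-22 ALLOC][23-62 FREE]
Op 3: b = malloc(1) -> b = 23; heap: [0-22 ALLOC][23-23 ALLOC][24-62 FREE]
Op 4: c = malloc(20) -> c = 24; heap: [0-22 ALLOC][23-23 ALLOC][24-43 ALLOC][44-62 FREE]
Op 5: free(a) -> (freed a); heap: [0-22 FREE][23-23 ALLOC][24-43 ALLOC][44-62 FREE]
Op 6: b = realloc(b, 18) -> b = 0; heap: [0-17 ALLOC][18-23 FREE][24-43 ALLOC][44-62 FREE]
Op 7: b = realloc(b, 23) -> b = 0; heap: [0-22 ALLOC][23-23 FREE][24-43 ALLOC][44-62 FREE]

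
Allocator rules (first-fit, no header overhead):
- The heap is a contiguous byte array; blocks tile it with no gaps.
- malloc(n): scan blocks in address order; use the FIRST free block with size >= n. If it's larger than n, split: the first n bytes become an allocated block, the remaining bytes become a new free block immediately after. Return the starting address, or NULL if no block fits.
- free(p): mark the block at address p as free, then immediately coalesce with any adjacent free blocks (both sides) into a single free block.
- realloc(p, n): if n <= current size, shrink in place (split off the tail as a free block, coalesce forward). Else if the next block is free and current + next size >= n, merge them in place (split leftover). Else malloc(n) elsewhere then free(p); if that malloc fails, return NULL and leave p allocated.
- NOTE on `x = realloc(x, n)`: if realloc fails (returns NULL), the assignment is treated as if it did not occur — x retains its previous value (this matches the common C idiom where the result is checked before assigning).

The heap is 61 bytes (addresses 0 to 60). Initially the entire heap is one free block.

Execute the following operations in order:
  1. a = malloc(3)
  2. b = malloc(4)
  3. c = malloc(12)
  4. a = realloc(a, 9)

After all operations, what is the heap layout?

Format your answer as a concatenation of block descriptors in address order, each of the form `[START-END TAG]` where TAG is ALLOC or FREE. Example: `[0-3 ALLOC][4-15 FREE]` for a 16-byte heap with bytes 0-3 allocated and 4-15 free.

Op 1: a = malloc(3) -> a = 0; heap: [0-2 ALLOC][3-60 FREE]
Op 2: b = malloc(4) -> b = 3; heap: [0-2 ALLOC][3-6 ALLOC][7-60 FREE]
Op 3: c = malloc(12) -> c = 7; heap: [0-2 ALLOC][3-6 ALLOC][7-18 ALLOC][19-60 FREE]
Op 4: a = realloc(a, 9) -> a = 19; heap: [0-2 FREE][3-6 ALLOC][7-18 ALLOC][19-27 ALLOC][28-60 FREE]

Answer: [0-2 FREE][3-6 ALLOC][7-18 ALLOC][19-27 ALLOC][28-60 FREE]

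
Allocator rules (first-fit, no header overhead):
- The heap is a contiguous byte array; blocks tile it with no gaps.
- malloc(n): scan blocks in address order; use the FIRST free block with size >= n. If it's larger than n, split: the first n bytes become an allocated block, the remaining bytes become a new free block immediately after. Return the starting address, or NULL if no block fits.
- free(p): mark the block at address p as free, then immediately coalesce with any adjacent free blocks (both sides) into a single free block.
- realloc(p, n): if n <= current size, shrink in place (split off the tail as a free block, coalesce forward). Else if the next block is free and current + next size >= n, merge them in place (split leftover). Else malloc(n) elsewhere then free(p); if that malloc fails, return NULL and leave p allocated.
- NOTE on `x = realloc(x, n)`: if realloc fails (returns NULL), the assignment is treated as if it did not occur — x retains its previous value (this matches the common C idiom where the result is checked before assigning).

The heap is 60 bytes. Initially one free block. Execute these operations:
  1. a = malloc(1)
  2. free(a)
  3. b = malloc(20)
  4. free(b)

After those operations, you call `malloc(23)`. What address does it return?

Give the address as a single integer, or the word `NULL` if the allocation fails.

Op 1: a = malloc(1) -> a = 0; heap: [0-0 ALLOC][1-59 FREE]
Op 2: free(a) -> (freed a); heap: [0-59 FREE]
Op 3: b = malloc(20) -> b = 0; heap: [0-19 ALLOC][20-59 FREE]
Op 4: free(b) -> (freed b); heap: [0-59 FREE]
malloc(23): first-fit scan over [0-59 FREE] -> 0

Answer: 0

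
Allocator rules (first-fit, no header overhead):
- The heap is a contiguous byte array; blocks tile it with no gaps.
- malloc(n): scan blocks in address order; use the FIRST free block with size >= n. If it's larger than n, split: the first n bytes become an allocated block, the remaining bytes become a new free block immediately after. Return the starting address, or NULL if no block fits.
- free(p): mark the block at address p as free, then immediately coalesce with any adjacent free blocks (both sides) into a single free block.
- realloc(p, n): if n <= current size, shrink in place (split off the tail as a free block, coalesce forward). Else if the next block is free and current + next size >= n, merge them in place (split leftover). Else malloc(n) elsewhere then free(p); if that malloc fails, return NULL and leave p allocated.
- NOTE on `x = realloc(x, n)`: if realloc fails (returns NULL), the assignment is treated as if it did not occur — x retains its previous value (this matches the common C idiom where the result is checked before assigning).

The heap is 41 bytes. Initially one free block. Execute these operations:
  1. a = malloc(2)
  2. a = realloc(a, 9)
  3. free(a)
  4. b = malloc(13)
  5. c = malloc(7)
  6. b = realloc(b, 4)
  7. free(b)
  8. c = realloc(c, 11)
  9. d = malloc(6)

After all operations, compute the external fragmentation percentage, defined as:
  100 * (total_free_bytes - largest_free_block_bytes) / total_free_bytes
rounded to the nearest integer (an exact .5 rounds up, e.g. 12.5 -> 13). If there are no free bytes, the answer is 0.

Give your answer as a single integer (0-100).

Answer: 29

Derivation:
Op 1: a = malloc(2) -> a = 0; heap: [0-1 ALLOC][2-40 FREE]
Op 2: a = realloc(a, 9) -> a = 0; heap: [0-8 ALLOC][9-40 FREE]
Op 3: free(a) -> (freed a); heap: [0-40 FREE]
Op 4: b = malloc(13) -> b = 0; heap: [0-12 ALLOC][13-40 FREE]
Op 5: c = malloc(7) -> c = 13; heap: [0-12 ALLOC][13-19 ALLOC][20-40 FREE]
Op 6: b = realloc(b, 4) -> b = 0; heap: [0-3 ALLOC][4-12 FREE][13-19 ALLOC][20-40 FREE]
Op 7: free(b) -> (freed b); heap: [0-12 FREE][13-19 ALLOC][20-40 FREE]
Op 8: c = realloc(c, 11) -> c = 13; heap: [0-12 FREE][13-23 ALLOC][24-40 FREE]
Op 9: d = malloc(6) -> d = 0; heap: [0-5 ALLOC][6-12 FREE][13-23 ALLOC][24-40 FREE]
Free blocks: [7 17] total_free=24 largest=17 -> 100*(24-17)/24 = 700/24 ≈ 29.167 -> rounds to 29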